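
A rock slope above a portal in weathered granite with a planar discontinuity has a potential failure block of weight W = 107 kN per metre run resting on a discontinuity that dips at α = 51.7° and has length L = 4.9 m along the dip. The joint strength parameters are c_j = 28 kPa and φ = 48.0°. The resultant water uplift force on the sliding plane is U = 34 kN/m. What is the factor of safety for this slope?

Resolving the block weight along and normal to the plane and applying the Mohr–Coulomb strength on the joint:
N' = W cosα − U = 107·cos51.7° − 34 = 32.3 kN/m
Driving force T = W sinα = 107·sin51.7° = 84.0 kN/m
Resisting force R = c_j·L + N'·tanφ = 28·4.9 + 32.3·tan48.0° = 137.2 + 35.9 = 173.1 kN/m
FS = R / T = 173.1 / 84.0 = 2.061

FS = 2.06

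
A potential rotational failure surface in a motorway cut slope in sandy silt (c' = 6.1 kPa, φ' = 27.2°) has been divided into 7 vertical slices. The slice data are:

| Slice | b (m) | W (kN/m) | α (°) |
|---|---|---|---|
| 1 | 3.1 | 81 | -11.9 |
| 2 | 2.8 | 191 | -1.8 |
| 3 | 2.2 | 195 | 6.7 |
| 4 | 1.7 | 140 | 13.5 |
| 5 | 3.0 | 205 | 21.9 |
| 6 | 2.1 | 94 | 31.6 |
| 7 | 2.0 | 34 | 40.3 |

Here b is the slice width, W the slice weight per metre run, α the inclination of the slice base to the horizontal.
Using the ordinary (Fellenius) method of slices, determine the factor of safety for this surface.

Ordinary method of slices: FS = Σ[c'·Δl_i + (W_i cosα_i)·tanφ'] / Σ W_i sinα_i, with Δl_i = b_i / cosα_i.
Slice 1: Δl = 3.1/cos(-11.9°) = 3.168 m; N'_1 = 81·cos(-11.9°) = 79.3; c'Δl = 19.33; W sinα = -16.7
Slice 2: Δl = 2.8/cos(-1.8°) = 2.801 m; N'_2 = 191·cos(-1.8°) = 190.9; c'Δl = 17.09; W sinα = -6.0
Slice 3: Δl = 2.2/cos6.7° = 2.215 m; N'_3 = 195·cos6.7° = 193.7; c'Δl = 13.51; W sinα = 22.8
Slice 4: Δl = 1.7/cos13.5° = 1.748 m; N'_4 = 140·cos13.5° = 136.1; c'Δl = 10.66; W sinα = 32.7
Slice 5: Δl = 3.0/cos21.9° = 3.233 m; N'_5 = 205·cos21.9° = 190.2; c'Δl = 19.72; W sinα = 76.5
Slice 6: Δl = 2.1/cos31.6° = 2.466 m; N'_6 = 94·cos31.6° = 80.1; c'Δl = 15.04; W sinα = 49.3
Slice 7: Δl = 2.0/cos40.3° = 2.622 m; N'_7 = 34·cos40.3° = 25.9; c'Δl = 16.00; W sinα = 22.0
Σc'Δl = 111.4 kN/m; ΣN' = 896.2 kN/m; ΣW sinα = 180.4 kN/m
Resisting = 111.4 + 896.2·tan27.2° = 111.4 + 460.6 = 571.9 kN/m
FS = 571.9 / 180.4 = 3.170

FS = 3.17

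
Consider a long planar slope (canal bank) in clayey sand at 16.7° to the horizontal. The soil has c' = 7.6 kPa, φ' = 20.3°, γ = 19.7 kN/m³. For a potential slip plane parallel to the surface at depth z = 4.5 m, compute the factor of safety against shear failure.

For an infinite slope with a slip plane parallel to the surface (no pore pressure): FS = [c' + γz cos²β tanφ'] / [γz sinβ cosβ].
γz = 19.7·4.5 = 88.65 kN/m²
Numerator = 7.6 + 88.65·cos²16.7°·tan20.3° = 7.6 + 88.65·0.9174·0.3699 = 37.685 kPa
Denominator = 88.65·sin16.7°·cos16.7° = 88.65·0.2874·0.9578 = 24.400 kPa
FS = 37.685 / 24.400 = 1.544

FS = 1.54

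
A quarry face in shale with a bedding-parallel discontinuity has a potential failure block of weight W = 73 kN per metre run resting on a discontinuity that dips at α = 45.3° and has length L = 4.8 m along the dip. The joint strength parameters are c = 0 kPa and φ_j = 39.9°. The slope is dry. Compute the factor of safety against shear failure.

FS = 0.83

Resolving the block weight along and normal to the plane and applying the Mohr–Coulomb strength on the joint:
N' = W cosα = 73·cos45.3° = 51.3 kN/m
Driving force T = W sinα = 73·sin45.3° = 51.9 kN/m
Resisting force R = c·L + N'·tanφ_j = 0·4.8 + 51.3·tan39.9° = 0.0 + 42.9 = 42.9 kN/m
FS = R / T = 42.9 / 51.9 = 0.827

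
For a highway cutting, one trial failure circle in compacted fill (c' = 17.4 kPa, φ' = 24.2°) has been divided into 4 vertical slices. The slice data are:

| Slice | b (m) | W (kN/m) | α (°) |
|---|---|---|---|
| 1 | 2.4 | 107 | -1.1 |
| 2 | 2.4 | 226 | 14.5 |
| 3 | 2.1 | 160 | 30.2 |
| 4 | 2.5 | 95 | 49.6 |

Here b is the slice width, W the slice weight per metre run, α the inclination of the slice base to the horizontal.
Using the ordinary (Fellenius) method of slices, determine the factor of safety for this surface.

Ordinary method of slices: FS = Σ[c'·Δl_i + (W_i cosα_i)·tanφ'] / Σ W_i sinα_i, with Δl_i = b_i / cosα_i.
Slice 1: Δl = 2.4/cos(-1.1°) = 2.400 m; N'_1 = 107·cos(-1.1°) = 107.0; c'Δl = 41.77; W sinα = -2.1
Slice 2: Δl = 2.4/cos14.5° = 2.479 m; N'_2 = 226·cos14.5° = 218.8; c'Δl = 43.13; W sinα = 56.6
Slice 3: Δl = 2.1/cos30.2° = 2.430 m; N'_3 = 160·cos30.2° = 138.3; c'Δl = 42.28; W sinα = 80.5
Slice 4: Δl = 2.5/cos49.6° = 3.857 m; N'_4 = 95·cos49.6° = 61.6; c'Δl = 67.12; W sinα = 72.3
Σc'Δl = 194.3 kN/m; ΣN' = 525.6 kN/m; ΣW sinα = 207.4 kN/m
Resisting = 194.3 + 525.6·tan24.2° = 194.3 + 236.2 = 430.5 kN/m
FS = 430.5 / 207.4 = 2.076

FS = 2.08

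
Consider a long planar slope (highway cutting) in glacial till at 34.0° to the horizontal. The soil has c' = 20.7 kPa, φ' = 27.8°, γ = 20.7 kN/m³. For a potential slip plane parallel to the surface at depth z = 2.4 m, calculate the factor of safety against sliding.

FS = 1.68

For an infinite slope with a slip plane parallel to the surface (no pore pressure): FS = [c' + γz cos²β tanφ'] / [γz sinβ cosβ].
γz = 20.7·2.4 = 49.68 kN/m²
Numerator = 20.7 + 49.68·cos²34.0°·tan27.8° = 20.7 + 49.68·0.6873·0.5272 = 38.703 kPa
Denominator = 49.68·sin34.0°·cos34.0° = 49.68·0.5592·0.8290 = 23.031 kPa
FS = 38.703 / 23.031 = 1.680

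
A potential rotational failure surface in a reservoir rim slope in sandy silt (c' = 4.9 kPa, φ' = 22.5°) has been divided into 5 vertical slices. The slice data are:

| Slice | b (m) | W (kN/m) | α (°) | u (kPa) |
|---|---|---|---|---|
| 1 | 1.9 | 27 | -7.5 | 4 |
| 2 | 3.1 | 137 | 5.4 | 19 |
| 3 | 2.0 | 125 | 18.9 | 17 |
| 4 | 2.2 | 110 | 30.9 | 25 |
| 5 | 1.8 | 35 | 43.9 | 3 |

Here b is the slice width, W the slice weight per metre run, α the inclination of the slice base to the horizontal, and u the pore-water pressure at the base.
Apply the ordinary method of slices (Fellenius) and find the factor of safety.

Ordinary method of slices: FS = Σ[c'·Δl_i + (W_i cosα_i − u_i·Δl_i)·tanφ'] / Σ W_i sinα_i, with Δl_i = b_i / cosα_i.
Slice 1: Δl = 1.9/cos(-7.5°) = 1.916 m; N'_1 = 27·cos(-7.5°) − 4·1.916 = 19.1; c'Δl = 9.39; W sinα = -3.5
Slice 2: Δl = 3.1/cos5.4° = 3.114 m; N'_2 = 137·cos5.4° − 19·3.114 = 77.2; c'Δl = 15.26; W sinα = 12.9
Slice 3: Δl = 2.0/cos18.9° = 2.114 m; N'_3 = 125·cos18.9° − 17·2.114 = 82.3; c'Δl = 10.36; W sinα = 40.5
Slice 4: Δl = 2.2/cos30.9° = 2.564 m; N'_4 = 110·cos30.9° − 25·2.564 = 30.3; c'Δl = 12.56; W sinα = 56.5
Slice 5: Δl = 1.8/cos43.9° = 2.498 m; N'_5 = 35·cos43.9° − 3·2.498 = 17.7; c'Δl = 12.24; W sinα = 24.3
Σc'Δl = 59.8 kN/m; ΣN' = 226.7 kN/m; ΣW sinα = 130.6 kN/m
Resisting = 59.8 + 226.7·tan22.5° = 59.8 + 93.9 = 153.7 kN/m
FS = 153.7 / 130.6 = 1.177

FS = 1.18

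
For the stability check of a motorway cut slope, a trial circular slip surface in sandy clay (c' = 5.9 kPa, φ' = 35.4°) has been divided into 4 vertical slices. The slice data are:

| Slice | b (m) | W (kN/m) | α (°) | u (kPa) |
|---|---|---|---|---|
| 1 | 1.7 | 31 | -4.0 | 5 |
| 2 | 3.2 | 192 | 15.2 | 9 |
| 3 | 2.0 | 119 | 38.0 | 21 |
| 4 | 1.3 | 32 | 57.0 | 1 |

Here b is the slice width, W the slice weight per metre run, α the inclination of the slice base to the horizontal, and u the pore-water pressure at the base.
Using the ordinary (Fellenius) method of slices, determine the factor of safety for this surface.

FS = 1.51

Ordinary method of slices: FS = Σ[c'·Δl_i + (W_i cosα_i − u_i·Δl_i)·tanφ'] / Σ W_i sinα_i, with Δl_i = b_i / cosα_i.
Slice 1: Δl = 1.7/cos(-4.0°) = 1.704 m; N'_1 = 31·cos(-4.0°) − 5·1.704 = 22.4; c'Δl = 10.05; W sinα = -2.2
Slice 2: Δl = 3.2/cos15.2° = 3.316 m; N'_2 = 192·cos15.2° − 9·3.316 = 155.4; c'Δl = 19.56; W sinα = 50.3
Slice 3: Δl = 2.0/cos38.0° = 2.538 m; N'_3 = 119·cos38.0° − 21·2.538 = 40.5; c'Δl = 14.97; W sinα = 73.3
Slice 4: Δl = 1.3/cos57.0° = 2.387 m; N'_4 = 32·cos57.0° − 1·2.387 = 15.0; c'Δl = 14.08; W sinα = 26.8
Σc'Δl = 58.7 kN/m; ΣN' = 233.4 kN/m; ΣW sinα = 148.3 kN/m
Resisting = 58.7 + 233.4·tan35.4° = 58.7 + 165.8 = 224.5 kN/m
FS = 224.5 / 148.3 = 1.514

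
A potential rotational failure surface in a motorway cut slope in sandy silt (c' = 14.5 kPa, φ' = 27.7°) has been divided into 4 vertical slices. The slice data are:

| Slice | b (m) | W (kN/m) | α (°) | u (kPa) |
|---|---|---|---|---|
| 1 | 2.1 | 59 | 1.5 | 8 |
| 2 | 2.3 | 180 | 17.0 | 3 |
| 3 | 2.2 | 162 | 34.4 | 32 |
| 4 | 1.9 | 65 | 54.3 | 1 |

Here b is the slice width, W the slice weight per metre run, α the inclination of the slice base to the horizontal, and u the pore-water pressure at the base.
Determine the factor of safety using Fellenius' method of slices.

FS = 1.53

Ordinary method of slices: FS = Σ[c'·Δl_i + (W_i cosα_i − u_i·Δl_i)·tanφ'] / Σ W_i sinα_i, with Δl_i = b_i / cosα_i.
Slice 1: Δl = 2.1/cos1.5° = 2.101 m; N'_1 = 59·cos1.5° − 8·2.101 = 42.2; c'Δl = 30.46; W sinα = 1.5
Slice 2: Δl = 2.3/cos17.0° = 2.405 m; N'_2 = 180·cos17.0° − 3·2.405 = 164.9; c'Δl = 34.87; W sinα = 52.6
Slice 3: Δl = 2.2/cos34.4° = 2.666 m; N'_3 = 162·cos34.4° − 32·2.666 = 48.3; c'Δl = 38.66; W sinα = 91.5
Slice 4: Δl = 1.9/cos54.3° = 3.256 m; N'_4 = 65·cos54.3° − 1·3.256 = 34.7; c'Δl = 47.21; W sinα = 52.8
Σc'Δl = 151.2 kN/m; ΣN' = 290.1 kN/m; ΣW sinα = 198.5 kN/m
Resisting = 151.2 + 290.1·tan27.7° = 151.2 + 152.3 = 303.5 kN/m
FS = 303.5 / 198.5 = 1.529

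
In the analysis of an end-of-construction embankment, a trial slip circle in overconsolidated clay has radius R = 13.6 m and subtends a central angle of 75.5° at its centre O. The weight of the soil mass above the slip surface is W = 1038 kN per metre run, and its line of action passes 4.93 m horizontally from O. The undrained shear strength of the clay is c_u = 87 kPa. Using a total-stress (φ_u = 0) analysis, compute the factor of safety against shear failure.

FS = 4.14

Taking moments about the centre O, the resisting moment is provided by the undrained shear strength acting along the arc:
Arc length L_a = R·θ = 13.6·(75.5°·π/180) = 13.6·1.3177 = 17.92 m
M_R = c_u·L_a·R = 87·17.92·13.6 = 21204.2 kN·m/m
M_D = W·d = 1038·4.93 = 5117.3 kN·m/m
FS = M_R / M_D = 21204.2 / 5117.3 = 4.144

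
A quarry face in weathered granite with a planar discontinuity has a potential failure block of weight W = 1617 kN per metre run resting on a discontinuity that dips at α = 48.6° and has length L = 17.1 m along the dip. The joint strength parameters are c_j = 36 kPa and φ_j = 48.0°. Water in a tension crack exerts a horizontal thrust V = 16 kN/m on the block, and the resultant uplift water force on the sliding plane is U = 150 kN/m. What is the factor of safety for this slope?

FS = 1.33

Resolving the block weight along and normal to the plane and applying the Mohr–Coulomb strength on the joint:
N' = W cosα − U − V sinα = 1617·cos48.6° − 150 − 16·sin48.6° = 907.3 kN/m
Driving force T = W sinα + V cosα = 1617·sin48.6° + 16·cos48.6° = 1223.5 kN/m
Resisting force R = c_j·L + N'·tanφ_j = 36·17.1 + 907.3·tan48.0° = 615.6 + 1007.7 = 1623.3 kN/m
FS = R / T = 1623.3 / 1223.5 = 1.327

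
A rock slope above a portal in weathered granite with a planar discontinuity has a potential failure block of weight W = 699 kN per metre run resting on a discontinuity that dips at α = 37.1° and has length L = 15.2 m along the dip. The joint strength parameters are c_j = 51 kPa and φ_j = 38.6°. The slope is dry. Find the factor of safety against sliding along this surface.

Resolving the block weight along and normal to the plane and applying the Mohr–Coulomb strength on the joint:
N' = W cosα = 699·cos37.1° = 557.5 kN/m
Driving force T = W sinα = 699·sin37.1° = 421.6 kN/m
Resisting force R = c_j·L + N'·tanφ_j = 51·15.2 + 557.5·tan38.6° = 775.2 + 445.1 = 1220.3 kN/m
FS = R / T = 1220.3 / 421.6 = 2.894

FS = 2.89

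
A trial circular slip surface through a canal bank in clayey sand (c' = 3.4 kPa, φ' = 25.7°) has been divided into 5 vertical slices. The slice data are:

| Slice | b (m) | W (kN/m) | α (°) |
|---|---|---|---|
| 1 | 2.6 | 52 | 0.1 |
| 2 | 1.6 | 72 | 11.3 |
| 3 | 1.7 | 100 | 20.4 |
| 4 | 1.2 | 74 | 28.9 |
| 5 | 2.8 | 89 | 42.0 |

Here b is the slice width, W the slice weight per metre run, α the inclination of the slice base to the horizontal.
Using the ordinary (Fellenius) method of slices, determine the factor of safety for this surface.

Ordinary method of slices: FS = Σ[c'·Δl_i + (W_i cosα_i)·tanφ'] / Σ W_i sinα_i, with Δl_i = b_i / cosα_i.
Slice 1: Δl = 2.6/cos0.1° = 2.600 m; N'_1 = 52·cos0.1° = 52.0; c'Δl = 8.84; W sinα = 0.1
Slice 2: Δl = 1.6/cos11.3° = 1.632 m; N'_2 = 72·cos11.3° = 70.6; c'Δl = 5.55; W sinα = 14.1
Slice 3: Δl = 1.7/cos20.4° = 1.814 m; N'_3 = 100·cos20.4° = 93.7; c'Δl = 6.17; W sinα = 34.9
Slice 4: Δl = 1.2/cos28.9° = 1.371 m; N'_4 = 74·cos28.9° = 64.8; c'Δl = 4.66; W sinα = 35.8
Slice 5: Δl = 2.8/cos42.0° = 3.768 m; N'_5 = 89·cos42.0° = 66.1; c'Δl = 12.81; W sinα = 59.6
Σc'Δl = 38.0 kN/m; ΣN' = 347.3 kN/m; ΣW sinα = 144.4 kN/m
Resisting = 38.0 + 347.3·tan25.7° = 38.0 + 167.1 = 205.1 kN/m
FS = 205.1 / 144.4 = 1.421

FS = 1.42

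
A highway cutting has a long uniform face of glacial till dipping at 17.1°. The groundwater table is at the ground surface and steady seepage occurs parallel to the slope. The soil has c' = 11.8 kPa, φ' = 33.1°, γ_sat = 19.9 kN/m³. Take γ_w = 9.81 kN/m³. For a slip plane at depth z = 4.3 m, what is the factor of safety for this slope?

FS = 1.57

With seepage parallel to the slope and the water table at the surface, the effective normal stress on the slip plane uses the buoyant unit weight γ' = γ_sat − γ_w while the driving shear stress uses γ_sat:
FS = [c' + γ' z cos²β tanφ'] / [γ_sat z sinβ cosβ]
γ' = 19.9 − 9.81 = 10.09 kN/m³
Numerator = 11.8 + 10.09·4.3·cos²17.1°·tan33.1° = 11.8 + 10.09·4.3·0.9135·0.6519 = 37.638 kPa
Denominator = 19.9·4.3·sin17.1°·cos17.1° = 19.9·4.3·0.2940·0.9558 = 24.049 kPa
FS = 37.638 / 24.049 = 1.565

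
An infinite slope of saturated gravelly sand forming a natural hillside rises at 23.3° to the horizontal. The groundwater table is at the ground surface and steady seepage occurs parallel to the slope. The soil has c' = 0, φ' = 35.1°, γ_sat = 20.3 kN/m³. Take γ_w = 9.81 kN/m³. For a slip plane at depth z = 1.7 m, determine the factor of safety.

FS = 0.84

With seepage parallel to the slope and the water table at the surface, the effective normal stress on the slip plane uses the buoyant unit weight γ' = γ_sat − γ_w while the driving shear stress uses γ_sat:
FS = [c' + γ' z cos²β tanφ'] / [γ_sat z sinβ cosβ]
(For c' = 0 this reduces to FS = (γ'/γ_sat)·tanφ'/tanβ.)
γ' = 20.3 − 9.81 = 10.49 kN/m³
Numerator = 0.0 + 10.49·1.7·cos²23.3°·tan35.1° = 0.0 + 10.49·1.7·0.8435·0.7028 = 10.572 kPa
Denominator = 20.3·1.7·sin23.3°·cos23.3° = 20.3·1.7·0.3955·0.9184 = 12.537 kPa
FS = 10.572 / 12.537 = 0.843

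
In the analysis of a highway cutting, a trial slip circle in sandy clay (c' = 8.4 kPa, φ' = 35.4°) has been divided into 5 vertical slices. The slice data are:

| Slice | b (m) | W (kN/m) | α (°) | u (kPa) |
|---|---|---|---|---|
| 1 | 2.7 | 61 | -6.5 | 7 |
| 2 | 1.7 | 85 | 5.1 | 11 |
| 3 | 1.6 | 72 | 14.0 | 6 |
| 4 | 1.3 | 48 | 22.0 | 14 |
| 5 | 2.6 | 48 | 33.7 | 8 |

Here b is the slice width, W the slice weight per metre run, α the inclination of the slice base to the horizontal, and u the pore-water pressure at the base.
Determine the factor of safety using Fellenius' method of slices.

FS = 3.77

Ordinary method of slices: FS = Σ[c'·Δl_i + (W_i cosα_i − u_i·Δl_i)·tanφ'] / Σ W_i sinα_i, with Δl_i = b_i / cosα_i.
Slice 1: Δl = 2.7/cos(-6.5°) = 2.717 m; N'_1 = 61·cos(-6.5°) − 7·2.717 = 41.6; c'Δl = 22.83; W sinα = -6.9
Slice 2: Δl = 1.7/cos5.1° = 1.707 m; N'_2 = 85·cos5.1° − 11·1.707 = 65.9; c'Δl = 14.34; W sinα = 7.6
Slice 3: Δl = 1.6/cos14.0° = 1.649 m; N'_3 = 72·cos14.0° − 6·1.649 = 60.0; c'Δl = 13.85; W sinα = 17.4
Slice 4: Δl = 1.3/cos22.0° = 1.402 m; N'_4 = 48·cos22.0° − 14·1.402 = 24.9; c'Δl = 11.78; W sinα = 18.0
Slice 5: Δl = 2.6/cos33.7° = 3.125 m; N'_5 = 48·cos33.7° − 8·3.125 = 14.9; c'Δl = 26.25; W sinα = 26.6
Σc'Δl = 89.0 kN/m; ΣN' = 207.3 kN/m; ΣW sinα = 62.7 kN/m
Resisting = 89.0 + 207.3·tan35.4° = 89.0 + 147.3 = 236.3 kN/m
FS = 236.3 / 62.7 = 3.770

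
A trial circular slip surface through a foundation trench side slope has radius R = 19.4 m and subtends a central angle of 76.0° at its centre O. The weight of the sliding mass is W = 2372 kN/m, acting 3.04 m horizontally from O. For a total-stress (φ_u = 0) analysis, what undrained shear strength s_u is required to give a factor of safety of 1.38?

s_u = 19.9 kPa

FS = s_u·L_a·R / (W·d), so s_u = FS·W·d / (L_a·R).
Arc length L_a = R·θ = 19.4·(76.0°·π/180) = 19.4·1.3265 = 25.73 m
s_u = 1.38·2372·3.04 / (25.73·19.4) = 9951.0 / 499.22 = 19.93 kPa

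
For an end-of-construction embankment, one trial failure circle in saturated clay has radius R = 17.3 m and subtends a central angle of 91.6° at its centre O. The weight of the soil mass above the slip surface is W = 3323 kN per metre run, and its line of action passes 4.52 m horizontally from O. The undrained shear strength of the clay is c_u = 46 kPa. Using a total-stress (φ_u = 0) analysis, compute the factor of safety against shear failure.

Taking moments about the centre O, the resisting moment is provided by the undrained shear strength acting along the arc:
Arc length L_a = R·θ = 17.3·(91.6°·π/180) = 17.3·1.5987 = 27.66 m
M_R = c_u·L_a·R = 46·27.66·17.3 = 22010.1 kN·m/m
M_D = W·d = 3323·4.52 = 15020.0 kN·m/m
FS = M_R / M_D = 22010.1 / 15020.0 = 1.465

FS = 1.47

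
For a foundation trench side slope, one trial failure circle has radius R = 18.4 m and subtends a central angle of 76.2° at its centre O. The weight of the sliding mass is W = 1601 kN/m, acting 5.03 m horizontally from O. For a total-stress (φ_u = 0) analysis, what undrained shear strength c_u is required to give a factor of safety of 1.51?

c_u = 27.0 kPa

FS = c_u·L_a·R / (W·d), so c_u = FS·W·d / (L_a·R).
Arc length L_a = R·θ = 18.4·(76.2°·π/180) = 18.4·1.3299 = 24.47 m
c_u = 1.51·1601·5.03 / (24.47·18.4) = 12160.1 / 450.26 = 27.01 kPa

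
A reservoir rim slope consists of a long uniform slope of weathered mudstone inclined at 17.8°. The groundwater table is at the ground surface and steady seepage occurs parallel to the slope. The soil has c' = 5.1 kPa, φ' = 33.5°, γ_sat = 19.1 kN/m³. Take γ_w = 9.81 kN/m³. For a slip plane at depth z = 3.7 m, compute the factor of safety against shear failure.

FS = 1.25

With seepage parallel to the slope and the water table at the surface, the effective normal stress on the slip plane uses the buoyant unit weight γ' = γ_sat − γ_w while the driving shear stress uses γ_sat:
FS = [c' + γ' z cos²β tanφ'] / [γ_sat z sinβ cosβ]
γ' = 19.1 − 9.81 = 9.29 kN/m³
Numerator = 5.1 + 9.29·3.7·cos²17.8°·tan33.5° = 5.1 + 9.29·3.7·0.9066·0.6619 = 25.725 kPa
Denominator = 19.1·3.7·sin17.8°·cos17.8° = 19.1·3.7·0.3057·0.9521 = 20.569 kPa
FS = 25.725 / 20.569 = 1.251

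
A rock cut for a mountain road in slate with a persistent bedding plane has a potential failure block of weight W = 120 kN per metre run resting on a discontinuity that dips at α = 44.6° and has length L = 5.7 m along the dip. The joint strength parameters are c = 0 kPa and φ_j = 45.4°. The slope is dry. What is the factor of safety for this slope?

Resolving the block weight along and normal to the plane and applying the Mohr–Coulomb strength on the joint:
N' = W cosα = 120·cos44.6° = 85.4 kN/m
Driving force T = W sinα = 120·sin44.6° = 84.3 kN/m
Resisting force R = c·L + N'·tanφ_j = 0·5.7 + 85.4·tan45.4° = 0.0 + 86.6 = 86.6 kN/m
FS = R / T = 86.6 / 84.3 = 1.028

FS = 1.03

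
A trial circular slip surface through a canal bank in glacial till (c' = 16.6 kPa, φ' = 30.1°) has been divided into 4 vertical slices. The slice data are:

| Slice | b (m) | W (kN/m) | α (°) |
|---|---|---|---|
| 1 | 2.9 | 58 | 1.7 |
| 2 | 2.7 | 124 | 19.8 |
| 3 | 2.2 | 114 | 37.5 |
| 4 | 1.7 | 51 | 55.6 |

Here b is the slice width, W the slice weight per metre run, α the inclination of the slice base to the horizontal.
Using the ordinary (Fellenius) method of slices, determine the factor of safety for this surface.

FS = 2.33

Ordinary method of slices: FS = Σ[c'·Δl_i + (W_i cosα_i)·tanφ'] / Σ W_i sinα_i, with Δl_i = b_i / cosα_i.
Slice 1: Δl = 2.9/cos1.7° = 2.901 m; N'_1 = 58·cos1.7° = 58.0; c'Δl = 48.16; W sinα = 1.7
Slice 2: Δl = 2.7/cos19.8° = 2.870 m; N'_2 = 124·cos19.8° = 116.7; c'Δl = 47.64; W sinα = 42.0
Slice 3: Δl = 2.2/cos37.5° = 2.773 m; N'_3 = 114·cos37.5° = 90.4; c'Δl = 46.03; W sinα = 69.4
Slice 4: Δl = 1.7/cos55.6° = 3.009 m; N'_4 = 51·cos55.6° = 28.8; c'Δl = 49.95; W sinα = 42.1
Σc'Δl = 191.8 kN/m; ΣN' = 293.9 kN/m; ΣW sinα = 155.2 kN/m
Resisting = 191.8 + 293.9·tan30.1° = 191.8 + 170.4 = 362.1 kN/m
FS = 362.1 / 155.2 = 2.333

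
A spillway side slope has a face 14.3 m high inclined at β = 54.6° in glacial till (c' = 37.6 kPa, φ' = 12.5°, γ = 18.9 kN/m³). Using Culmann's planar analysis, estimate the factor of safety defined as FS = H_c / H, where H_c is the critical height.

FS = 1.72

H_c = (4c'/γ) · sinβ cosφ' / [1 − cos(β − φ')]
    = (4·37.6/18.9) · sin54.6°·cos12.5° / [1 − cos42.1°]
    = 7.958 · 0.7958 / 0.2580 = 24.54 m
FS = H_c / H = 24.54 / 14.3 = 1.716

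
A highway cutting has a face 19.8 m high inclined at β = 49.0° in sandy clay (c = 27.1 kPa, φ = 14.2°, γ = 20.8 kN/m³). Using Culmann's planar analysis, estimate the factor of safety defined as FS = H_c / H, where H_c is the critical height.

FS = 1.08

H_c = (4c/γ) · sinβ cosφ / [1 − cos(β − φ)]
    = (4·27.1/20.8) · sin49.0°·cos14.2° / [1 − cos34.8°]
    = 5.212 · 0.7316 / 0.1789 = 21.32 m
FS = H_c / H = 21.32 / 19.8 = 1.077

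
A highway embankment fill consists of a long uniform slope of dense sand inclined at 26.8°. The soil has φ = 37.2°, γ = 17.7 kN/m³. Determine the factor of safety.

FS = 1.50

For a dry cohesionless infinite slope the factor of safety is FS = tanφ / tanβ.
FS = tan37.2° / tan26.8° = 0.7590 / 0.5051 = 1.503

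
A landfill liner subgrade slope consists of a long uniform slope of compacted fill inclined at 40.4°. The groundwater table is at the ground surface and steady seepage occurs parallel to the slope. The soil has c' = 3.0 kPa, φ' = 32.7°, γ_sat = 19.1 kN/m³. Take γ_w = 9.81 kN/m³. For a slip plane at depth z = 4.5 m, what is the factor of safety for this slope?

With seepage parallel to the slope and the water table at the surface, the effective normal stress on the slip plane uses the buoyant unit weight γ' = γ_sat − γ_w while the driving shear stress uses γ_sat:
FS = [c' + γ' z cos²β tanφ'] / [γ_sat z sinβ cosβ]
γ' = 19.1 − 9.81 = 9.29 kN/m³
Numerator = 3.0 + 9.29·4.5·cos²40.4°·tan32.7° = 3.0 + 9.29·4.5·0.5799·0.6420 = 18.565 kPa
Denominator = 19.1·4.5·sin40.4°·cos40.4° = 19.1·4.5·0.6481·0.7615 = 42.422 kPa
FS = 18.565 / 42.422 = 0.438

FS = 0.44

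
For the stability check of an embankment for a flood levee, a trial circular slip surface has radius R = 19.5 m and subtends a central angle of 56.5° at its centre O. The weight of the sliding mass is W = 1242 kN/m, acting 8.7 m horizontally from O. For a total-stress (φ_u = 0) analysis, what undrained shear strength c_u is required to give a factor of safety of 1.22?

FS = c_u·L_a·R / (W·d), so c_u = FS·W·d / (L_a·R).
Arc length L_a = R·θ = 19.5·(56.5°·π/180) = 19.5·0.9861 = 19.23 m
c_u = 1.22·1242·8.7 / (19.23·19.5) = 13182.6 / 374.97 = 35.16 kPa

c_u = 35.2 kPa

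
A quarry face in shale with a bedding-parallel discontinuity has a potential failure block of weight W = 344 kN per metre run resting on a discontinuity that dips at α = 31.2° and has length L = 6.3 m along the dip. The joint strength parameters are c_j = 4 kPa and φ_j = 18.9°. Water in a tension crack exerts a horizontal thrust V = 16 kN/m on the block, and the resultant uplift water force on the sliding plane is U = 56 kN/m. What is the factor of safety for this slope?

Resolving the block weight along and normal to the plane and applying the Mohr–Coulomb strength on the joint:
N' = W cosα − U − V sinα = 344·cos31.2° − 56 − 16·sin31.2° = 230.0 kN/m
Driving force T = W sinα + V cosα = 344·sin31.2° + 16·cos31.2° = 191.9 kN/m
Resisting force R = c_j·L + N'·tanφ_j = 4·6.3 + 230.0·tan18.9° = 25.2 + 78.7 = 103.9 kN/m
FS = R / T = 103.9 / 191.9 = 0.542

FS = 0.54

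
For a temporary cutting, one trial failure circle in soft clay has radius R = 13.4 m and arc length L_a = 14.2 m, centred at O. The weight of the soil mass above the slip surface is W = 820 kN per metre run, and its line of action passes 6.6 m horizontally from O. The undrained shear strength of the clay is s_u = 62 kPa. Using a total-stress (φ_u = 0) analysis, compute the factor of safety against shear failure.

FS = 2.18

Taking moments about the centre O, the resisting moment is provided by the undrained shear strength acting along the arc:
M_R = s_u·L_a·R = 62·14.20·13.4 = 11797.4 kN·m/m
M_D = W·d = 820·6.6 = 5412.0 kN·m/m
FS = M_R / M_D = 11797.4 / 5412.0 = 2.180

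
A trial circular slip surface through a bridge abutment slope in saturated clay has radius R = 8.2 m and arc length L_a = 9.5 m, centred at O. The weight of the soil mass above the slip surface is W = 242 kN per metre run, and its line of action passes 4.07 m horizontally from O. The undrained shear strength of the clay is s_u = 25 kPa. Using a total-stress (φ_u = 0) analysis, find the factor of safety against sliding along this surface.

FS = 1.98

Taking moments about the centre O, the resisting moment is provided by the undrained shear strength acting along the arc:
M_R = s_u·L_a·R = 25·9.50·8.2 = 1947.5 kN·m/m
M_D = W·d = 242·4.07 = 984.9 kN·m/m
FS = M_R / M_D = 1947.5 / 984.9 = 1.977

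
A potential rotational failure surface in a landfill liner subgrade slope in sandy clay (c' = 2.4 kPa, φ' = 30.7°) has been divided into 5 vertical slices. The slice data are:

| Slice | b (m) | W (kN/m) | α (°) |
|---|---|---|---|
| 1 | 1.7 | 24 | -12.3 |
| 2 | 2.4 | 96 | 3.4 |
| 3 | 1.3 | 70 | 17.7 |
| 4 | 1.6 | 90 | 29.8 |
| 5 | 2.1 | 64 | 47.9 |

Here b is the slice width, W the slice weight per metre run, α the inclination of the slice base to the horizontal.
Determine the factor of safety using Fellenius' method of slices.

Ordinary method of slices: FS = Σ[c'·Δl_i + (W_i cosα_i)·tanφ'] / Σ W_i sinα_i, with Δl_i = b_i / cosα_i.
Slice 1: Δl = 1.7/cos(-12.3°) = 1.740 m; N'_1 = 24·cos(-12.3°) = 23.4; c'Δl = 4.18; W sinα = -5.1
Slice 2: Δl = 2.4/cos3.4° = 2.404 m; N'_2 = 96·cos3.4° = 95.8; c'Δl = 5.77; W sinα = 5.7
Slice 3: Δl = 1.3/cos17.7° = 1.365 m; N'_3 = 70·cos17.7° = 66.7; c'Δl = 3.28; W sinα = 21.3
Slice 4: Δl = 1.6/cos29.8° = 1.844 m; N'_4 = 90·cos29.8° = 78.1; c'Δl = 4.43; W sinα = 44.7
Slice 5: Δl = 2.1/cos47.9° = 3.132 m; N'_5 = 64·cos47.9° = 42.9; c'Δl = 7.52; W sinα = 47.5
Σc'Δl = 25.2 kN/m; ΣN' = 307.0 kN/m; ΣW sinα = 114.1 kN/m
Resisting = 25.2 + 307.0·tan30.7° = 25.2 + 182.3 = 207.4 kN/m
FS = 207.4 / 114.1 = 1.818

FS = 1.82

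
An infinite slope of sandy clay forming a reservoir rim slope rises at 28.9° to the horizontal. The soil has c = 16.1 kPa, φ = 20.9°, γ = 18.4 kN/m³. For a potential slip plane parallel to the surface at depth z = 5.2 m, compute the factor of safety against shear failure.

For an infinite slope with a slip plane parallel to the surface (no pore pressure): FS = [c + γz cos²β tanφ] / [γz sinβ cosβ].
γz = 18.4·5.2 = 95.68 kN/m²
Numerator = 16.1 + 95.68·cos²28.9°·tan20.9° = 16.1 + 95.68·0.7664·0.3819 = 44.103 kPa
Denominator = 95.68·sin28.9°·cos28.9° = 95.68·0.4833·0.8755 = 40.482 kPa
FS = 44.103 / 40.482 = 1.089

FS = 1.09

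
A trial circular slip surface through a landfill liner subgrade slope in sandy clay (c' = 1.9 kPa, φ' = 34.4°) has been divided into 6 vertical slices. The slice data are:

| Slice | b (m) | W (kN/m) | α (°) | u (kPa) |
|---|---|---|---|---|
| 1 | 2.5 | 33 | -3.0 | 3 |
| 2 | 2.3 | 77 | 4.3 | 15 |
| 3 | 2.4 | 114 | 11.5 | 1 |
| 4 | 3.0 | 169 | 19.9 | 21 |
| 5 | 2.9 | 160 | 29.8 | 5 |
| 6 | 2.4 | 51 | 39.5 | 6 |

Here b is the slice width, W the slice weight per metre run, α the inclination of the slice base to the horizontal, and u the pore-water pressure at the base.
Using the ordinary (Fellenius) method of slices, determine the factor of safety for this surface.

FS = 1.60

Ordinary method of slices: FS = Σ[c'·Δl_i + (W_i cosα_i − u_i·Δl_i)·tanφ'] / Σ W_i sinα_i, with Δl_i = b_i / cosα_i.
Slice 1: Δl = 2.5/cos(-3.0°) = 2.503 m; N'_1 = 33·cos(-3.0°) − 3·2.503 = 25.4; c'Δl = 4.76; W sinα = -1.7
Slice 2: Δl = 2.3/cos4.3° = 2.306 m; N'_2 = 77·cos4.3° − 15·2.306 = 42.2; c'Δl = 4.38; W sinα = 5.8
Slice 3: Δl = 2.4/cos11.5° = 2.449 m; N'_3 = 114·cos11.5° − 1·2.449 = 109.3; c'Δl = 4.65; W sinα = 22.7
Slice 4: Δl = 3.0/cos19.9° = 3.191 m; N'_4 = 169·cos19.9° − 21·3.191 = 91.9; c'Δl = 6.06; W sinα = 57.5
Slice 5: Δl = 2.9/cos29.8° = 3.342 m; N'_5 = 160·cos29.8° − 5·3.342 = 122.1; c'Δl = 6.35; W sinα = 79.5
Slice 6: Δl = 2.4/cos39.5° = 3.110 m; N'_6 = 51·cos39.5° − 6·3.110 = 20.7; c'Δl = 5.91; W sinα = 32.4
Σc'Δl = 32.1 kN/m; ΣN' = 411.6 kN/m; ΣW sinα = 196.3 kN/m
Resisting = 32.1 + 411.6·tan34.4° = 32.1 + 281.8 = 314.0 kN/m
FS = 314.0 / 196.3 = 1.600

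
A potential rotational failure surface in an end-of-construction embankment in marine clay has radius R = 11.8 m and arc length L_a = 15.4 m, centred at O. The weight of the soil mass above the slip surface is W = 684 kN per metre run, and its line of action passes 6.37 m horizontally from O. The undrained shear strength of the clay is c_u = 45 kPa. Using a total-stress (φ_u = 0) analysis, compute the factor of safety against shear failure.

FS = 1.88

Taking moments about the centre O, the resisting moment is provided by the undrained shear strength acting along the arc:
M_R = c_u·L_a·R = 45·15.40·11.8 = 8177.4 kN·m/m
M_D = W·d = 684·6.37 = 4357.1 kN·m/m
FS = M_R / M_D = 8177.4 / 4357.1 = 1.877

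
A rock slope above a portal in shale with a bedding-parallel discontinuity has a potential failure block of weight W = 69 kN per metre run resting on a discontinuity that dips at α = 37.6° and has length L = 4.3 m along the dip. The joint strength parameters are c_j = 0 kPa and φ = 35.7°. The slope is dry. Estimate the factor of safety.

FS = 0.93

Resolving the block weight along and normal to the plane and applying the Mohr–Coulomb strength on the joint:
N' = W cosα = 69·cos37.6° = 54.7 kN/m
Driving force T = W sinα = 69·sin37.6° = 42.1 kN/m
Resisting force R = c_j·L + N'·tanφ = 0·4.3 + 54.7·tan35.7° = 0.0 + 39.3 = 39.3 kN/m
FS = R / T = 39.3 / 42.1 = 0.933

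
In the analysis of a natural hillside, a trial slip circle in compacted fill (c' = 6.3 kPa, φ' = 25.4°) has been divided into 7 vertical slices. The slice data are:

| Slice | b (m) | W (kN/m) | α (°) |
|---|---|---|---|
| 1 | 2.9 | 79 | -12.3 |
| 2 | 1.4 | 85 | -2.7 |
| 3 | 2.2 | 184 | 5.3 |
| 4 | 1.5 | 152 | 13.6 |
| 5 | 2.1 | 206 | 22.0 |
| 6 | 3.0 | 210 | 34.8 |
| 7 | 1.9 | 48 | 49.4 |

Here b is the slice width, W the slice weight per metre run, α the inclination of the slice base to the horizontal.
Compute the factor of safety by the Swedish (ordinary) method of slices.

Ordinary method of slices: FS = Σ[c'·Δl_i + (W_i cosα_i)·tanφ'] / Σ W_i sinα_i, with Δl_i = b_i / cosα_i.
Slice 1: Δl = 2.9/cos(-12.3°) = 2.968 m; N'_1 = 79·cos(-12.3°) = 77.2; c'Δl = 18.70; W sinα = -16.8
Slice 2: Δl = 1.4/cos(-2.7°) = 1.402 m; N'_2 = 85·cos(-2.7°) = 84.9; c'Δl = 8.83; W sinα = -4.0
Slice 3: Δl = 2.2/cos5.3° = 2.209 m; N'_3 = 184·cos5.3° = 183.2; c'Δl = 13.92; W sinα = 17.0
Slice 4: Δl = 1.5/cos13.6° = 1.543 m; N'_4 = 152·cos13.6° = 147.7; c'Δl = 9.72; W sinα = 35.7
Slice 5: Δl = 2.1/cos22.0° = 2.265 m; N'_5 = 206·cos22.0° = 191.0; c'Δl = 14.27; W sinα = 77.2
Slice 6: Δl = 3.0/cos34.8° = 3.653 m; N'_6 = 210·cos34.8° = 172.4; c'Δl = 23.02; W sinα = 119.8
Slice 7: Δl = 1.9/cos49.4° = 2.920 m; N'_7 = 48·cos49.4° = 31.2; c'Δl = 18.39; W sinα = 36.4
Σc'Δl = 106.9 kN/m; ΣN' = 887.7 kN/m; ΣW sinα = 265.4 kN/m
Resisting = 106.9 + 887.7·tan25.4° = 106.9 + 421.5 = 528.4 kN/m
FS = 528.4 / 265.4 = 1.991

FS = 1.99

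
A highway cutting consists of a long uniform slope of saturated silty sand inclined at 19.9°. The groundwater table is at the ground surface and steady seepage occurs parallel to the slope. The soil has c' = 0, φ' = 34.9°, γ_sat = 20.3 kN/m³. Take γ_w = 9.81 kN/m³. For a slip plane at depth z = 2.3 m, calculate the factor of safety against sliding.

FS = 1.00

With seepage parallel to the slope and the water table at the surface, the effective normal stress on the slip plane uses the buoyant unit weight γ' = γ_sat − γ_w while the driving shear stress uses γ_sat:
FS = [c' + γ' z cos²β tanφ'] / [γ_sat z sinβ cosβ]
(For c' = 0 this reduces to FS = (γ'/γ_sat)·tanφ'/tanβ.)
γ' = 20.3 − 9.81 = 10.49 kN/m³
Numerator = 0.0 + 10.49·2.3·cos²19.9°·tan34.9° = 0.0 + 10.49·2.3·0.8841·0.6976 = 14.881 kPa
Denominator = 20.3·2.3·sin19.9°·cos19.9° = 20.3·2.3·0.3404·0.9403 = 14.943 kPa
FS = 14.881 / 14.943 = 0.996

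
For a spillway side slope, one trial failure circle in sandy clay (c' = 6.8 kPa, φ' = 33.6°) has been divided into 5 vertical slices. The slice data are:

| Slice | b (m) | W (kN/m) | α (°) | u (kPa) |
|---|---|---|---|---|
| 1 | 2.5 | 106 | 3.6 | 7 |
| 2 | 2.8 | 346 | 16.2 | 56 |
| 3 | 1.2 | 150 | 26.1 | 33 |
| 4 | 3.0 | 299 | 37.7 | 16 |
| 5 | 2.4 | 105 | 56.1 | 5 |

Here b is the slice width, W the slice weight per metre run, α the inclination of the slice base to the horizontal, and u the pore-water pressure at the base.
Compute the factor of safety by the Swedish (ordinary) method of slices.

Ordinary method of slices: FS = Σ[c'·Δl_i + (W_i cosα_i − u_i·Δl_i)·tanφ'] / Σ W_i sinα_i, with Δl_i = b_i / cosα_i.
Slice 1: Δl = 2.5/cos3.6° = 2.505 m; N'_1 = 106·cos3.6° − 7·2.505 = 88.3; c'Δl = 17.03; W sinα = 6.7
Slice 2: Δl = 2.8/cos16.2° = 2.916 m; N'_2 = 346·cos16.2° − 56·2.916 = 169.0; c'Δl = 19.83; W sinα = 96.5
Slice 3: Δl = 1.2/cos26.1° = 1.336 m; N'_3 = 150·cos26.1° − 33·1.336 = 90.6; c'Δl = 9.09; W sinα = 66.0
Slice 4: Δl = 3.0/cos37.7° = 3.792 m; N'_4 = 299·cos37.7° − 16·3.792 = 175.9; c'Δl = 25.78; W sinα = 182.8
Slice 5: Δl = 2.4/cos56.1° = 4.303 m; N'_5 = 105·cos56.1° − 5·4.303 = 37.0; c'Δl = 29.26; W sinα = 87.2
Σc'Δl = 101.0 kN/m; ΣN' = 560.8 kN/m; ΣW sinα = 439.2 kN/m
Resisting = 101.0 + 560.8·tan33.6° = 101.0 + 372.6 = 473.6 kN/m
FS = 473.6 / 439.2 = 1.078

FS = 1.08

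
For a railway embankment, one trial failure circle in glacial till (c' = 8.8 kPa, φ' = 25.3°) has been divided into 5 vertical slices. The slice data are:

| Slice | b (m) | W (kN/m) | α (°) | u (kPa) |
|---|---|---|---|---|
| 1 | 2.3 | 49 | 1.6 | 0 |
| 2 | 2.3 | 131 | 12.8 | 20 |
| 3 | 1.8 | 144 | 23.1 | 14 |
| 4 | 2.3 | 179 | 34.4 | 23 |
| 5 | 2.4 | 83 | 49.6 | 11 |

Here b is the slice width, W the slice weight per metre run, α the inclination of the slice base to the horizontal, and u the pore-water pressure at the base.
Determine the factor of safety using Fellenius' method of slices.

FS = 1.08

Ordinary method of slices: FS = Σ[c'·Δl_i + (W_i cosα_i − u_i·Δl_i)·tanφ'] / Σ W_i sinα_i, with Δl_i = b_i / cosα_i.
Slice 1: Δl = 2.3/cos1.6° = 2.301 m; N'_1 = 49·cos1.6° − 0·2.301 = 49.0; c'Δl = 20.25; W sinα = 1.4
Slice 2: Δl = 2.3/cos12.8° = 2.359 m; N'_2 = 131·cos12.8° − 20·2.359 = 80.6; c'Δl = 20.76; W sinα = 29.0
Slice 3: Δl = 1.8/cos23.1° = 1.957 m; N'_3 = 144·cos23.1° − 14·1.957 = 105.1; c'Δl = 17.22; W sinα = 56.5
Slice 4: Δl = 2.3/cos34.4° = 2.787 m; N'_4 = 179·cos34.4° − 23·2.787 = 83.6; c'Δl = 24.53; W sinα = 101.1
Slice 5: Δl = 2.4/cos49.6° = 3.703 m; N'_5 = 83·cos49.6° − 11·3.703 = 13.1; c'Δl = 32.59; W sinα = 63.2
Σc'Δl = 115.3 kN/m; ΣN' = 331.3 kN/m; ΣW sinα = 251.2 kN/m
Resisting = 115.3 + 331.3·tan25.3° = 115.3 + 156.6 = 271.9 kN/m
FS = 271.9 / 251.2 = 1.082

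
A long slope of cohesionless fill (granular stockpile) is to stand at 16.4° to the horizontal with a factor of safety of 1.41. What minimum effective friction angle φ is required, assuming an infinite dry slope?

FS = tanφ/tanβ ⇒ tanφ = FS · tanβ = 1.41 · tan16.4° = 0.4150
φ = arctan(0.4150) = 22.54°

φ = 22.5°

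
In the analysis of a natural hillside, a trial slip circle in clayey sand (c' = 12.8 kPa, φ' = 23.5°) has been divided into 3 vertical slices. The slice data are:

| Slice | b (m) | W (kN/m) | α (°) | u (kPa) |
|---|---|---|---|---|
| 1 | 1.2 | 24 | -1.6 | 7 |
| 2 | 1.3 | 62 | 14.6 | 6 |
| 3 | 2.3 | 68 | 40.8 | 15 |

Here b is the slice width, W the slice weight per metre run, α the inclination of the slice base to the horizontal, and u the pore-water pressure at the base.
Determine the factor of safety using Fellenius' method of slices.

FS = 1.74

Ordinary method of slices: FS = Σ[c'·Δl_i + (W_i cosα_i − u_i·Δl_i)·tanφ'] / Σ W_i sinα_i, with Δl_i = b_i / cosα_i.
Slice 1: Δl = 1.2/cos(-1.6°) = 1.200 m; N'_1 = 24·cos(-1.6°) − 7·1.200 = 15.6; c'Δl = 15.37; W sinα = -0.7
Slice 2: Δl = 1.3/cos14.6° = 1.343 m; N'_2 = 62·cos14.6° − 6·1.343 = 51.9; c'Δl = 17.20; W sinα = 15.6
Slice 3: Δl = 2.3/cos40.8° = 3.038 m; N'_3 = 68·cos40.8° − 15·3.038 = 5.9; c'Δl = 38.89; W sinα = 44.4
Σc'Δl = 71.5 kN/m; ΣN' = 73.4 kN/m; ΣW sinα = 59.4 kN/m
Resisting = 71.5 + 73.4·tan23.5° = 71.5 + 31.9 = 103.4 kN/m
FS = 103.4 / 59.4 = 1.741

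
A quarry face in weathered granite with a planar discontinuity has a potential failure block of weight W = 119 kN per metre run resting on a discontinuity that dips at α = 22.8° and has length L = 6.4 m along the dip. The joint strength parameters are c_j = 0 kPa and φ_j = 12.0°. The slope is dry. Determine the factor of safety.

Resolving the block weight along and normal to the plane and applying the Mohr–Coulomb strength on the joint:
N' = W cosα = 119·cos22.8° = 109.7 kN/m
Driving force T = W sinα = 119·sin22.8° = 46.1 kN/m
Resisting force R = c_j·L + N'·tanφ_j = 0·6.4 + 109.7·tan12.0° = 0.0 + 23.3 = 23.3 kN/m
FS = R / T = 23.3 / 46.1 = 0.506

FS = 0.51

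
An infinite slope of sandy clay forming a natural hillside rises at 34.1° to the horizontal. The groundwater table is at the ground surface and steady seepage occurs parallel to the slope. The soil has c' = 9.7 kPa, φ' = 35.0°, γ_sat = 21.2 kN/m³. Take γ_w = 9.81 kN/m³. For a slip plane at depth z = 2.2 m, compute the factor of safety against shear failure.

FS = 1.00

With seepage parallel to the slope and the water table at the surface, the effective normal stress on the slip plane uses the buoyant unit weight γ' = γ_sat − γ_w while the driving shear stress uses γ_sat:
FS = [c' + γ' z cos²β tanφ'] / [γ_sat z sinβ cosβ]
γ' = 21.2 − 9.81 = 11.39 kN/m³
Numerator = 9.7 + 11.39·2.2·cos²34.1°·tan35.0° = 9.7 + 11.39·2.2·0.6857·0.7002 = 21.731 kPa
Denominator = 21.2·2.2·sin34.1°·cos34.1° = 21.2·2.2·0.5606·0.8281 = 21.652 kPa
FS = 21.731 / 21.652 = 1.004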